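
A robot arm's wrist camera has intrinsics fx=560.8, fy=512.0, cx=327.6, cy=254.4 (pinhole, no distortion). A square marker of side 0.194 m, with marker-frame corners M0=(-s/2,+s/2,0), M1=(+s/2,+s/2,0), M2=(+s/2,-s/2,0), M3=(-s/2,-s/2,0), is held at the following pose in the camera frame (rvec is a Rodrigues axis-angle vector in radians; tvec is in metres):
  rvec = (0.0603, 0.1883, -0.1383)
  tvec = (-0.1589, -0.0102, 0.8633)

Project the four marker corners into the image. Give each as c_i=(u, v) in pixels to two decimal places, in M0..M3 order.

Intrinsics K: fx=560.8, fy=512.0, cx=327.6, cy=254.4
Marker side s = 0.194 m; corners in marker frame (Z=0):
  M0 = (-0.0970, +0.0970, 0)
  M1 = (+0.0970, +0.0970, 0)
  M2 = (+0.0970, -0.0970, 0)
  M3 = (-0.0970, -0.0970, 0)
rvec = (0.0603, 0.1883, -0.1383), |rvec| = θ = 0.24129 rad = 13.825°
Rodrigues: sinθ=0.23895, 1−cosθ=0.02897; R = I + sinθ·[k]× + (1−cosθ)·[k]×²:
    [+0.97284 +0.14261 +0.18233]
    [-0.13131 +0.98867 -0.07267]
    [-0.19063 +0.04676 +0.98055]
t = (-0.1589, -0.0102, 0.8633) m
M0: Pc = R·M0+t = (-0.23943, +0.09844, +0.88633); u = 560.8·(-0.23943)/0.88633 + 327.6 = 176.1055, v = 512.0·(+0.09844)/0.88633 + 254.4 = 311.2646
M1: Pc = R·M1+t = (-0.05070, +0.07296, +0.84934); u = 560.8·(-0.05070)/0.84934 + 327.6 = 294.1234, v = 512.0·(+0.07296)/0.84934 + 254.4 = 298.3840
M2: Pc = R·M2+t = (-0.07837, -0.11884, +0.84027); u = 560.8·(-0.07837)/0.84027 + 327.6 = 275.2972, v = 512.0·(-0.11884)/0.84027 + 254.4 = 181.9886
M3: Pc = R·M3+t = (-0.26710, -0.09336, +0.87726); u = 560.8·(-0.26710)/0.87726 + 327.6 = 156.8526, v = 512.0·(-0.09336)/0.87726 + 254.4 = 199.9091

c0=(176.11, 311.26) c1=(294.12, 298.38) c2=(275.30, 181.99) c3=(156.85, 199.91)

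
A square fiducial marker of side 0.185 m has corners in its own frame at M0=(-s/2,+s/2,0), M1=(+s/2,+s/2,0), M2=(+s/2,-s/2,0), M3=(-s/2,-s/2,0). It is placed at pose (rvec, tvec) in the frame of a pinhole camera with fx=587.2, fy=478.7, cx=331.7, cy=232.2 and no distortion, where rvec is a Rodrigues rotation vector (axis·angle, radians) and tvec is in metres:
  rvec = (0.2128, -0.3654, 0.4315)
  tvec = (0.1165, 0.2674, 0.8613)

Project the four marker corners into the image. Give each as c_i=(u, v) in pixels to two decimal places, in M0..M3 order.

c0=(329.82, 412.66) c1=(430.99, 434.27) c2=(487.94, 350.73) c3=(388.95, 321.15)

Intrinsics K: fx=587.2, fy=478.7, cx=331.7, cy=232.2
Marker side s = 0.185 m; corners in marker frame (Z=0):
  M0 = (-0.0925, +0.0925, 0)
  M1 = (+0.0925, +0.0925, 0)
  M2 = (+0.0925, -0.0925, 0)
  M3 = (-0.0925, -0.0925, 0)
rvec = (0.2128, -0.3654, 0.4315), |rvec| = θ = 0.60415 rad = 34.615°
Rodrigues: sinθ=0.56806, 1−cosθ=0.17701; R = I + sinθ·[k]× + (1−cosθ)·[k]×²:
    [+0.84495 -0.44344 -0.29904]
    [+0.36802 +0.88774 -0.27656]
    [+0.38811 +0.12362 +0.91329]
t = (0.1165, 0.2674, 0.8613) m
M0: Pc = R·M0+t = (-0.00268, +0.31547, +0.83684); u = 587.2·(-0.00268)/0.83684 + 331.7 = 329.8226, v = 478.7·(+0.31547)/0.83684 + 232.2 = 412.6628
M1: Pc = R·M1+t = (+0.15364, +0.38356, +0.90863); u = 587.2·(+0.15364)/0.90863 + 331.7 = 430.9889, v = 478.7·(+0.38356)/0.90863 + 232.2 = 434.2711
M2: Pc = R·M2+t = (+0.23568, +0.21933, +0.88576); u = 587.2·(+0.23568)/0.88576 + 331.7 = 487.9364, v = 478.7·(+0.21933)/0.88576 + 232.2 = 350.7316
M3: Pc = R·M3+t = (+0.07936, +0.15124, +0.81397); u = 587.2·(+0.07936)/0.81397 + 331.7 = 388.9509, v = 478.7·(+0.15124)/0.81397 + 232.2 = 321.1471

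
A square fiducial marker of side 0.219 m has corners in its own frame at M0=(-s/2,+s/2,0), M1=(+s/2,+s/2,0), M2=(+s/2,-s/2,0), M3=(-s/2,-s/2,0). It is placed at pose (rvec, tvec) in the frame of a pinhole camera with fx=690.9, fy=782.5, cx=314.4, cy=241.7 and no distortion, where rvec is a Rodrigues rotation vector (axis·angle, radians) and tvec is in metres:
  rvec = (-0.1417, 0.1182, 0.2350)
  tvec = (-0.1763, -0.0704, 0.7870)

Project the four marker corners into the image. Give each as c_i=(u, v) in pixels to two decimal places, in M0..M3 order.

Intrinsics K: fx=690.9, fy=782.5, cx=314.4, cy=241.7
Marker side s = 0.219 m; corners in marker frame (Z=0):
  M0 = (-0.1095, +0.1095, 0)
  M1 = (+0.1095, +0.1095, 0)
  M2 = (+0.1095, -0.1095, 0)
  M3 = (-0.1095, -0.1095, 0)
rvec = (-0.1417, 0.1182, 0.2350), |rvec| = θ = 0.29879 rad = 17.119°
Rodrigues: sinθ=0.29436, 1−cosθ=0.04431; R = I + sinθ·[k]× + (1−cosθ)·[k]×²:
    [+0.96566 -0.23983 +0.09992]
    [+0.22321 +0.96263 +0.15339]
    [-0.13298 -0.12582 +0.98310]
t = (-0.1763, -0.0704, 0.7870) m
M0: Pc = R·M0+t = (-0.30830, +0.01057, +0.78778); u = 690.9·(-0.30830)/0.78778 + 314.4 = 44.0146, v = 782.5·(+0.01057)/0.78778 + 241.7 = 252.1957
M1: Pc = R·M1+t = (-0.09682, +0.05945, +0.75866); u = 690.9·(-0.09682)/0.75866 + 314.4 = 226.2260, v = 782.5·(+0.05945)/0.75866 + 241.7 = 303.0167
M2: Pc = R·M2+t = (-0.04430, -0.15137, +0.78622); u = 690.9·(-0.04430)/0.78622 + 314.4 = 275.4717, v = 782.5·(-0.15137)/0.78622 + 241.7 = 91.0489
M3: Pc = R·M3+t = (-0.25578, -0.20025, +0.81534); u = 690.9·(-0.25578)/0.81534 + 314.4 = 97.6590, v = 782.5·(-0.20025)/0.81534 + 241.7 = 49.5162

c0=(44.01, 252.20) c1=(226.23, 303.02) c2=(275.47, 91.05) c3=(97.66, 49.52)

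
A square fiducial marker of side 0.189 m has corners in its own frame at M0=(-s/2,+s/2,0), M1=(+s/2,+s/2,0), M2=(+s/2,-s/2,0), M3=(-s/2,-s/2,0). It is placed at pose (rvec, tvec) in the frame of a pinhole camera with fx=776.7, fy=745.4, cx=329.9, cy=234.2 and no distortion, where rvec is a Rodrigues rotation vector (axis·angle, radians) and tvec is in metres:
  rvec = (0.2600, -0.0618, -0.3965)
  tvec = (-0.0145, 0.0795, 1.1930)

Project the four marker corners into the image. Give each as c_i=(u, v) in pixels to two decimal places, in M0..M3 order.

c0=(287.63, 356.94) c1=(398.64, 311.75) c2=(354.63, 207.82) c3=(238.85, 254.78)

Intrinsics K: fx=776.7, fy=745.4, cx=329.9, cy=234.2
Marker side s = 0.189 m; corners in marker frame (Z=0):
  M0 = (-0.0945, +0.0945, 0)
  M1 = (+0.0945, +0.0945, 0)
  M2 = (+0.0945, -0.0945, 0)
  M3 = (-0.0945, -0.0945, 0)
rvec = (0.2600, -0.0618, -0.3965), |rvec| = θ = 0.47815 rad = 27.396°
Rodrigues: sinθ=0.46014, 1−cosθ=0.11215; R = I + sinθ·[k]× + (1−cosθ)·[k]×²:
    [+0.92101 +0.37368 -0.11004]
    [-0.38945 +0.88972 -0.23819]
    [+0.00890 +0.26223 +0.96497]
t = (-0.0145, 0.0795, 1.1930) m
M0: Pc = R·M0+t = (-0.06622, +0.20038, +1.21694); u = 776.7·(-0.06622)/1.21694 + 329.9 = 287.6343, v = 745.4·(+0.20038)/1.21694 + 234.2 = 356.9375
M1: Pc = R·M1+t = (+0.10785, +0.12678, +1.21862); u = 776.7·(+0.10785)/1.21862 + 329.9 = 398.6379, v = 745.4·(+0.12678)/1.21862 + 234.2 = 311.7456
M2: Pc = R·M2+t = (+0.03722, -0.04138, +1.16906); u = 776.7·(+0.03722)/1.16906 + 329.9 = 354.6297, v = 745.4·(-0.04138)/1.16906 + 234.2 = 207.8152
M3: Pc = R·M3+t = (-0.13685, +0.03222, +1.16738); u = 776.7·(-0.13685)/1.16738 + 329.9 = 238.8500, v = 745.4·(+0.03222)/1.16738 + 234.2 = 254.7759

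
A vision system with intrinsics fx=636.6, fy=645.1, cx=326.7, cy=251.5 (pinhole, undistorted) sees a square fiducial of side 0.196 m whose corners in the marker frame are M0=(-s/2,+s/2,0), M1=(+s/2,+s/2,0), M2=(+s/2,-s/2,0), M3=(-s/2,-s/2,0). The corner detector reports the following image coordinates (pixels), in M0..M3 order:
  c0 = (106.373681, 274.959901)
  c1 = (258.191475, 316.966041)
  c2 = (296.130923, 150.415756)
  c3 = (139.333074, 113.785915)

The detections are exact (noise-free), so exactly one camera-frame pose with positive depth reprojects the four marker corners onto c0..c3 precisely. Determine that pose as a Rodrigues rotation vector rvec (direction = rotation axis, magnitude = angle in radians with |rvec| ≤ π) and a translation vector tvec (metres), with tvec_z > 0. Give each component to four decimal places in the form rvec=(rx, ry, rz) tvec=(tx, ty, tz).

rvec=(0.0721, 0.1583, 0.2404) tvec=(-0.1516, -0.0430, 0.7518)

Intrinsics K: fx=636.6, fy=645.1, cx=326.7, cy=251.5
Marker side s = 0.196 m; corners in marker frame (Z=0):
  M0 = (-0.0980, +0.0980, 0)
  M1 = (+0.0980, +0.0980, 0)
  M2 = (+0.0980, -0.0980, 0)
  M3 = (-0.0980, -0.0980, 0)
Detected image corners:
  c0 = (106.373681, 274.959901) px
  c1 = (258.191475, 316.966041) px
  c2 = (296.130923, 150.415756) px
  c3 = (139.333074, 113.785915) px
Planar DLT: solve 8×8 A·h = b for H (H[2,2]=1):
  H  [+747.91495 -156.69719 +198.31681]
  H  [+158.79163 +861.36829 +214.61449]
  H  [-0.19610 +0.11961 +1.00000]
B = K⁻¹H; ‖b₁‖=1.330193, ‖b₂‖=1.330193; λ = 2/(‖b₁‖+‖b₂‖) = 0.751771, sign → tz>0 ⇒ λ=+0.751771
r₁ = λ·B[:,0] = (+0.95888,+0.24252,-0.14742); r₂ = λ·B[:,1] = (-0.23119,+0.96874,+0.08992)
r₃ = r₁×r₂ = (+0.16462,-0.05214,+0.98498); SVD([r₁ r₂ r₃]) → R = UVᵀ:
  R  [+0.95888 -0.23119 +0.16462]
  R  [+0.24252 +0.96874 -0.05214]
  R  [-0.14742 +0.08992 +0.98498]
t = (-0.15161, -0.04298, +0.75177) m
tr R = 2.912601; θ = arccos((tr R − 1)/2) = 0.296720 rad = 17.001°
axis k = ((R−Rᵀ)₃₂, (R−Rᵀ)₁₃, (R−Rᵀ)₂₁) / (2 sinθ) = (+0.242933, +0.533612, +0.810087)
rvec = θ·k = (+0.072083, +0.158333, +0.240369)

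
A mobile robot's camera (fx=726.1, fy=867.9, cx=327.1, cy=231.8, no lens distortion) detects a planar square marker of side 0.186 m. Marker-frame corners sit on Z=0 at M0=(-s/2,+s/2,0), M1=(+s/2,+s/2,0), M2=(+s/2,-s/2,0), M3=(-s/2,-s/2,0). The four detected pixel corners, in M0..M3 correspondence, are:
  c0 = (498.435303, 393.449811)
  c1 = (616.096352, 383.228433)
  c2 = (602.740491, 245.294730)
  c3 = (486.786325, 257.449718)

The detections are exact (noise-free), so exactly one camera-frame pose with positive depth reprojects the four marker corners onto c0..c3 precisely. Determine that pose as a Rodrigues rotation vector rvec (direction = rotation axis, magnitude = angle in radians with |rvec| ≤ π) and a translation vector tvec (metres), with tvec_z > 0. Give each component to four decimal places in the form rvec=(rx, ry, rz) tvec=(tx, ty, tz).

rvec=(-0.0783, 0.1002, -0.0881) tvec=(0.3632, 0.1192, 1.1804)

Intrinsics K: fx=726.1, fy=867.9, cx=327.1, cy=231.8
Marker side s = 0.186 m; corners in marker frame (Z=0):
  M0 = (-0.0930, +0.0930, 0)
  M1 = (+0.0930, +0.0930, 0)
  M2 = (+0.0930, -0.0930, 0)
  M3 = (-0.0930, -0.0930, 0)
Detected image corners:
  c0 = (498.435303, 393.449811) px
  c1 = (616.096352, 383.228433) px
  c2 = (602.740491, 245.294730) px
  c3 = (486.786325, 257.449718) px
Planar DLT: solve 8×8 A·h = b for H (H[2,2]=1):
  H  [+583.00324 +28.70575 +550.53079]
  H  [-86.28670 +714.00656 +319.45339]
  H  [-0.08160 -0.06983 +1.00000]
B = K⁻¹H; ‖b₁‖=0.847205, ‖b₂‖=0.847205; λ = 2/(‖b₁‖+‖b₂‖) = 1.180351, sign → tz>0 ⇒ λ=+1.180351
r₁ = λ·B[:,0] = (+0.99112,-0.09163,-0.09632); r₂ = λ·B[:,1] = (+0.08379,+0.99307,-0.08242)
r₃ = r₁×r₂ = (+0.10321,+0.07362,+0.99193); SVD([r₁ r₂ r₃]) → R = UVᵀ:
  R  [+0.99112 +0.08379 +0.10321]
  R  [-0.09163 +0.99307 +0.07362]
  R  [-0.09632 -0.08242 +0.99193]
t = (+0.36321, +0.11921, +1.18035) m
tr R = 2.976124; θ = arccos((tr R − 1)/2) = 0.154671 rad = 8.862°
axis k = ((R−Rᵀ)₃₂, (R−Rᵀ)₁₃, (R−Rᵀ)₂₁) / (2 sinθ) = (-0.506450, +0.647581, -0.569340)
rvec = θ·k = (-0.078333, +0.100162, -0.088061)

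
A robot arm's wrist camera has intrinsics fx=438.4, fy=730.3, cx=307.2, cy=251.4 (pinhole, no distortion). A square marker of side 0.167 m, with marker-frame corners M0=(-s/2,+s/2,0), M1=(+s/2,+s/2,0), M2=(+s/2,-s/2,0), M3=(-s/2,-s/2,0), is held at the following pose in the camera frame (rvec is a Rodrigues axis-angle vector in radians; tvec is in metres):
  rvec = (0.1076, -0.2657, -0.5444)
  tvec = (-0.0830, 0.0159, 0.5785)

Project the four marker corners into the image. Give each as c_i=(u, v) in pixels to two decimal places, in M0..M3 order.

Intrinsics K: fx=438.4, fy=730.3, cx=307.2, cy=251.4
Marker side s = 0.167 m; corners in marker frame (Z=0):
  M0 = (-0.0835, +0.0835, 0)
  M1 = (+0.0835, +0.0835, 0)
  M2 = (+0.0835, -0.0835, 0)
  M3 = (-0.0835, -0.0835, 0)
rvec = (0.1076, -0.2657, -0.5444), |rvec| = θ = 0.61526 rad = 35.252°
Rodrigues: sinθ=0.57717, 1−cosθ=0.18338; R = I + sinθ·[k]× + (1−cosθ)·[k]×²:
    [+0.82223 +0.49685 -0.27763]
    [-0.52455 +0.85082 -0.03087]
    [+0.22087 +0.17101 +0.96019]
t = (-0.0830, 0.0159, 0.5785) m
M0: Pc = R·M0+t = (-0.11017, +0.13074, +0.57434); u = 438.4·(-0.11017)/0.57434 + 307.2 = 223.1059, v = 730.3·(+0.13074)/0.57434 + 251.4 = 417.6473
M1: Pc = R·M1+t = (+0.02714, +0.04314, +0.61122); u = 438.4·(+0.02714)/0.61122 + 307.2 = 326.6685, v = 730.3·(+0.04314)/0.61122 + 251.4 = 302.9492
M2: Pc = R·M2+t = (-0.05583, -0.09894, +0.58266); u = 438.4·(-0.05583)/0.58266 + 307.2 = 265.1928, v = 730.3·(-0.09894)/0.58266 + 251.4 = 127.3863
M3: Pc = R·M3+t = (-0.19314, -0.01134, +0.54578); u = 438.4·(-0.19314)/0.54578 + 307.2 = 152.0563, v = 730.3·(-0.01134)/0.54578 + 251.4 = 236.2208

c0=(223.11, 417.65) c1=(326.67, 302.95) c2=(265.19, 127.39) c3=(152.06, 236.22)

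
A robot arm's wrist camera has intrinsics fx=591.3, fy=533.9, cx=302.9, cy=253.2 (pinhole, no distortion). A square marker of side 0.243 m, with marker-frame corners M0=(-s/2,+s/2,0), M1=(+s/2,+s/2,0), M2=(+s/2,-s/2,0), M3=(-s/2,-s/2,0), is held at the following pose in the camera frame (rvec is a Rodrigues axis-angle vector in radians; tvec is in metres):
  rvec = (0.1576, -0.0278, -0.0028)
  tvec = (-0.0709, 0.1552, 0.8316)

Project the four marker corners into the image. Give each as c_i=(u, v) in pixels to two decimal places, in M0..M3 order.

Intrinsics K: fx=591.3, fy=533.9, cx=302.9, cy=253.2
Marker side s = 0.243 m; corners in marker frame (Z=0):
  M0 = (-0.1215, +0.1215, 0)
  M1 = (+0.1215, +0.1215, 0)
  M2 = (+0.1215, -0.1215, 0)
  M3 = (-0.1215, -0.1215, 0)
rvec = (0.1576, -0.0278, -0.0028), |rvec| = θ = 0.16006 rad = 9.171°
Rodrigues: sinθ=0.15938, 1−cosθ=0.01278; R = I + sinθ·[k]× + (1−cosθ)·[k]×²:
    [+0.99961 +0.00060 -0.02790]
    [-0.00497 +0.98760 -0.15689]
    [+0.02746 +0.15697 +0.98722]
t = (-0.0709, 0.1552, 0.8316) m
M0: Pc = R·M0+t = (-0.19228, +0.27580, +0.84733); u = 591.3·(-0.19228)/0.84733 + 302.9 = 168.7206, v = 533.9·(+0.27580)/0.84733 + 253.2 = 426.9786
M1: Pc = R·M1+t = (+0.05063, +0.27459, +0.85401); u = 591.3·(+0.05063)/0.85401 + 302.9 = 337.9524, v = 533.9·(+0.27459)/0.85401 + 253.2 = 424.8651
M2: Pc = R·M2+t = (+0.05048, +0.03460, +0.81587); u = 591.3·(+0.05048)/0.81587 + 302.9 = 339.4851, v = 533.9·(+0.03460)/0.81587 + 253.2 = 275.8433
M3: Pc = R·M3+t = (-0.19243, +0.03581, +0.80919); u = 591.3·(-0.19243)/0.80919 + 302.9 = 162.2889, v = 533.9·(+0.03581)/0.80919 + 253.2 = 276.8275

c0=(168.72, 426.98) c1=(337.95, 424.87) c2=(339.49, 275.84) c3=(162.29, 276.83)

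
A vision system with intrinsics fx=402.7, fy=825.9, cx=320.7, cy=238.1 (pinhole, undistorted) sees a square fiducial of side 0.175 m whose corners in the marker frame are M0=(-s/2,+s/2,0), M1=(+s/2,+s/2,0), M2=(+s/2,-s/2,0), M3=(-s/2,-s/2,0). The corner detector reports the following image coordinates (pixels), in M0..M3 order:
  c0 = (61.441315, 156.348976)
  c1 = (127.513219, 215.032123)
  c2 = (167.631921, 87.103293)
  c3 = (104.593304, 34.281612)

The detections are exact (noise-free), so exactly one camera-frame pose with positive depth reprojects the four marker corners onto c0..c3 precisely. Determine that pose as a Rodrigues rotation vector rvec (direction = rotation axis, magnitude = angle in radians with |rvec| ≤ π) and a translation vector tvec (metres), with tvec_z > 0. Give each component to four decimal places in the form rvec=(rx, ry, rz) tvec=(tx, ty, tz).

Intrinsics K: fx=402.7, fy=825.9, cx=320.7, cy=238.1
Marker side s = 0.175 m; corners in marker frame (Z=0):
  M0 = (-0.0875, +0.0875, 0)
  M1 = (+0.0875, +0.0875, 0)
  M2 = (+0.0875, -0.0875, 0)
  M3 = (-0.0875, -0.0875, 0)
Detected image corners:
  c0 = (61.441315, 156.348976) px
  c1 = (127.513219, 215.032123) px
  c2 = (167.631921, 87.103293) px
  c3 = (104.593304, 34.281612) px
Planar DLT: solve 8×8 A·h = b for H (H[2,2]=1):
  H  [+355.35790 -277.51839 +115.59418]
  H  [+303.90477 +671.88496 +121.03651]
  H  [-0.11509 -0.34273 +1.00000]
B = K⁻¹H; ‖b₁‖=1.059728, ‖b₂‖=1.059728; λ = 2/(‖b₁‖+‖b₂‖) = 0.943638, sign → tz>0 ⇒ λ=+0.943638
r₁ = λ·B[:,0] = (+0.91919,+0.37854,-0.10860); r₂ = λ·B[:,1] = (-0.39275,+0.86090,-0.32341)
r₃ = r₁×r₂ = (-0.02893,+0.33993,+0.94001); SVD([r₁ r₂ r₃]) → R = UVᵀ:
  R  [+0.91919 -0.39275 -0.02893]
  R  [+0.37854 +0.86090 +0.33993]
  R  [-0.10860 -0.32341 +0.94001]
t = (-0.48062, -0.13375, +0.94364) m
tr R = 2.720101; θ = arccos((tr R − 1)/2) = 0.535427 rad = 30.678°
axis k = ((R−Rᵀ)₃₂, (R−Rᵀ)₁₃, (R−Rᵀ)₂₁) / (2 sinθ) = (-0.650070, +0.078084, +0.755852)
rvec = θ·k = (-0.348065, +0.041808, +0.404704)

rvec=(-0.3481, 0.0418, 0.4047) tvec=(-0.4806, -0.1338, 0.9436)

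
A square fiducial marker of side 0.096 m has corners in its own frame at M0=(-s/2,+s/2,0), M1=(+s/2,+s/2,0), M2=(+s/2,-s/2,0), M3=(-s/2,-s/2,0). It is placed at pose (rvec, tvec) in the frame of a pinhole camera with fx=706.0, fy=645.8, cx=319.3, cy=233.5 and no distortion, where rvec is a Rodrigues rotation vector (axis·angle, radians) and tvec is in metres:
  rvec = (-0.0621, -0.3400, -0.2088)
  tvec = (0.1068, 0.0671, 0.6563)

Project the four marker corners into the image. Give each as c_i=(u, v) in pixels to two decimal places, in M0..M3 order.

c0=(399.77, 358.06) c1=(488.93, 334.25) c2=(466.83, 244.02) c3=(376.89, 263.18)

Intrinsics K: fx=706.0, fy=645.8, cx=319.3, cy=233.5
Marker side s = 0.096 m; corners in marker frame (Z=0):
  M0 = (-0.0480, +0.0480, 0)
  M1 = (+0.0480, +0.0480, 0)
  M2 = (+0.0480, -0.0480, 0)
  M3 = (-0.0480, -0.0480, 0)
rvec = (-0.0621, -0.3400, -0.2088), |rvec| = θ = 0.40380 rad = 23.136°
Rodrigues: sinθ=0.39291, 1−cosθ=0.08043; R = I + sinθ·[k]× + (1−cosθ)·[k]×²:
    [+0.92148 +0.21359 -0.32444]
    [-0.19276 +0.97659 +0.09544]
    [+0.33723 -0.02541 +0.94108]
t = (0.1068, 0.0671, 0.6563) m
M0: Pc = R·M0+t = (+0.07282, +0.12323, +0.63889); u = 706.0·(+0.07282)/0.63889 + 319.3 = 399.7701, v = 645.8·(+0.12323)/0.63889 + 233.5 = 358.0610
M1: Pc = R·M1+t = (+0.16128, +0.10472, +0.67127); u = 706.0·(+0.16128)/0.67127 + 319.3 = 488.9281, v = 645.8·(+0.10472)/0.67127 + 233.5 = 334.2510
M2: Pc = R·M2+t = (+0.14078, +0.01097, +0.67371); u = 706.0·(+0.14078)/0.67371 + 319.3 = 466.8268, v = 645.8·(+0.01097)/0.67371 + 233.5 = 244.0167
M3: Pc = R·M3+t = (+0.05232, +0.02948, +0.64133); u = 706.0·(+0.05232)/0.64133 + 319.3 = 376.8922, v = 645.8·(+0.02948)/0.64133 + 233.5 = 263.1812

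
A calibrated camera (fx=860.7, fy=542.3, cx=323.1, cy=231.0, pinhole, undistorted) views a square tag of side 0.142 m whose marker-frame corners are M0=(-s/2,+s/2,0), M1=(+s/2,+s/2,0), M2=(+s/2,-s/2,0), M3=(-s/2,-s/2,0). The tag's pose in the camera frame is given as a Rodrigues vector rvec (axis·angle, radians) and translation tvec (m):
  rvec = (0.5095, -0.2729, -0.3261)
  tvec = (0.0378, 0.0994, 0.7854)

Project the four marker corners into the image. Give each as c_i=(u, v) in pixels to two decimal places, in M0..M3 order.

Intrinsics K: fx=860.7, fy=542.3, cx=323.1, cy=231.0
Marker side s = 0.142 m; corners in marker frame (Z=0):
  M0 = (-0.0710, +0.0710, 0)
  M1 = (+0.0710, +0.0710, 0)
  M2 = (+0.0710, -0.0710, 0)
  M3 = (-0.0710, -0.0710, 0)
rvec = (0.5095, -0.2729, -0.3261), |rvec| = θ = 0.66363 rad = 38.023°
Rodrigues: sinθ=0.61598, 1−cosθ=0.21224; R = I + sinθ·[k]× + (1−cosθ)·[k]×²:
    [+0.91286 +0.23568 -0.33337]
    [-0.36969 +0.82365 -0.43003]
    [+0.17324 +0.51580 +0.83901]
t = (0.0378, 0.0994, 0.7854) m
M0: Pc = R·M0+t = (-0.01028, +0.18413, +0.80972); u = 860.7·(-0.01028)/0.80972 + 323.1 = 312.1728, v = 542.3·(+0.18413)/0.80972 + 231.0 = 354.3167
M1: Pc = R·M1+t = (+0.11935, +0.13163, +0.83432); u = 860.7·(+0.11935)/0.83432 + 323.1 = 446.2197, v = 542.3·(+0.13163)/0.83432 + 231.0 = 316.5588
M2: Pc = R·M2+t = (+0.08588, +0.01467, +0.76108); u = 860.7·(+0.08588)/0.76108 + 323.1 = 420.2214, v = 542.3·(+0.01467)/0.76108 + 231.0 = 241.4548
M3: Pc = R·M3+t = (-0.04375, +0.06717, +0.73648); u = 860.7·(-0.04375)/0.73648 + 323.1 = 271.9749, v = 542.3·(+0.06717)/0.73648 + 231.0 = 280.4593

c0=(312.17, 354.32) c1=(446.22, 316.56) c2=(420.22, 241.45) c3=(271.97, 280.46)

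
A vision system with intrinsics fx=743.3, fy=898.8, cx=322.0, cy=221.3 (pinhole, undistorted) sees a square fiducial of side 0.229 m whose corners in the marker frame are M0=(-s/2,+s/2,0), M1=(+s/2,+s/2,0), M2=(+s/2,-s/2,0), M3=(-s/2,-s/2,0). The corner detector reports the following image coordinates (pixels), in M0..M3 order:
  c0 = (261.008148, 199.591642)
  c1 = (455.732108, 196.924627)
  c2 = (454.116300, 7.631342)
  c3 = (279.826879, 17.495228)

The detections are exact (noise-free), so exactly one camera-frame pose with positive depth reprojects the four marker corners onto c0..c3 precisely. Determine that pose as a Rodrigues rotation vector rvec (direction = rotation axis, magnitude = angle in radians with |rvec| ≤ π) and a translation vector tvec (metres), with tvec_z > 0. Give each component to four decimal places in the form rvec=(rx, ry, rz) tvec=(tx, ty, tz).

Intrinsics K: fx=743.3, fy=898.8, cx=322.0, cy=221.3
Marker side s = 0.229 m; corners in marker frame (Z=0):
  M0 = (-0.1145, +0.1145, 0)
  M1 = (+0.1145, +0.1145, 0)
  M2 = (+0.1145, -0.1145, 0)
  M3 = (-0.1145, -0.1145, 0)
Detected image corners:
  c0 = (261.008148, 199.591642) px
  c1 = (455.732108, 196.924627) px
  c2 = (454.116300, 7.631342) px
  c3 = (279.826879, 17.495228) px
Planar DLT: solve 8×8 A·h = b for H (H[2,2]=1):
  H  [+735.78780 -217.05280 +360.95012]
  H  [-47.83665 +758.66660 +100.24373]
  H  [-0.18585 -0.49230 +1.00000]
B = K⁻¹H; ‖b₁‖=1.086446, ‖b₂‖=1.086446; λ = 2/(‖b₁‖+‖b₂‖) = 0.920432, sign → tz>0 ⇒ λ=+0.920432
r₁ = λ·B[:,0] = (+0.98524,-0.00687,-0.17106); r₂ = λ·B[:,1] = (-0.07248,+0.88849,-0.45313)
r₃ = r₁×r₂ = (+0.15510,+0.45884,+0.87488); SVD([r₁ r₂ r₃]) → R = UVᵀ:
  R  [+0.98524 -0.07248 +0.15510]
  R  [-0.00687 +0.88849 +0.45884]
  R  [-0.17106 -0.45313 +0.87488]
t = (+0.04823, -0.12397, +0.92043) m
tr R = 2.748608; θ = arccos((tr R − 1)/2) = 0.506796 rad = 29.037°
axis k = ((R−Rᵀ)₃₂, (R−Rᵀ)₁₃, (R−Rᵀ)₂₁) / (2 sinθ) = (-0.939436, +0.335993, +0.067589)
rvec = θ·k = (-0.476103, +0.170280, +0.034254)

rvec=(-0.4761, 0.1703, 0.0343) tvec=(0.0482, -0.1240, 0.9204)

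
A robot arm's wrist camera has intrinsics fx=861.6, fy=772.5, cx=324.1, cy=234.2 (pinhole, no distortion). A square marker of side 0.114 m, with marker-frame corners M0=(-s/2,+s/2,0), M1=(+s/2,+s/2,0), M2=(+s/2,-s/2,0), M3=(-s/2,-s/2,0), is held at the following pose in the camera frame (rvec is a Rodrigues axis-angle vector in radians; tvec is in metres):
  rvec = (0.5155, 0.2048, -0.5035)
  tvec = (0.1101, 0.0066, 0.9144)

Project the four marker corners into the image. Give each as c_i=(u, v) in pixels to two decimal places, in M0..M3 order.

c0=(405.30, 292.95) c1=(500.07, 256.24) c2=(452.53, 181.54) c3=(354.62, 223.09)

Intrinsics K: fx=861.6, fy=772.5, cx=324.1, cy=234.2
Marker side s = 0.114 m; corners in marker frame (Z=0):
  M0 = (-0.0570, +0.0570, 0)
  M1 = (+0.0570, +0.0570, 0)
  M2 = (+0.0570, -0.0570, 0)
  M3 = (-0.0570, -0.0570, 0)
rvec = (0.5155, 0.2048, -0.5035), |rvec| = θ = 0.74913 rad = 42.922°
Rodrigues: sinθ=0.68100, 1−cosθ=0.26772; R = I + sinθ·[k]× + (1−cosθ)·[k]×²:
    [+0.85905 +0.50807 +0.06235]
    [-0.40735 +0.75229 -0.51781]
    [-0.31000 +0.41943 +0.85322]
t = (0.1101, 0.0066, 0.9144) m
M0: Pc = R·M0+t = (+0.09009, +0.07270, +0.95598); u = 861.6·(+0.09009)/0.95598 + 324.1 = 405.2998, v = 772.5·(+0.07270)/0.95598 + 234.2 = 292.9464
M1: Pc = R·M1+t = (+0.18803, +0.02626, +0.92064); u = 861.6·(+0.18803)/0.92064 + 324.1 = 500.0687, v = 772.5·(+0.02626)/0.92064 + 234.2 = 256.2361
M2: Pc = R·M2+t = (+0.13011, -0.05950, +0.87282); u = 861.6·(+0.13011)/0.87282 + 324.1 = 452.5329, v = 772.5·(-0.05950)/0.87282 + 234.2 = 181.5396
M3: Pc = R·M3+t = (+0.03217, -0.01306, +0.90816); u = 861.6·(+0.03217)/0.90816 + 324.1 = 354.6241, v = 772.5·(-0.01306)/0.90816 + 234.2 = 223.0893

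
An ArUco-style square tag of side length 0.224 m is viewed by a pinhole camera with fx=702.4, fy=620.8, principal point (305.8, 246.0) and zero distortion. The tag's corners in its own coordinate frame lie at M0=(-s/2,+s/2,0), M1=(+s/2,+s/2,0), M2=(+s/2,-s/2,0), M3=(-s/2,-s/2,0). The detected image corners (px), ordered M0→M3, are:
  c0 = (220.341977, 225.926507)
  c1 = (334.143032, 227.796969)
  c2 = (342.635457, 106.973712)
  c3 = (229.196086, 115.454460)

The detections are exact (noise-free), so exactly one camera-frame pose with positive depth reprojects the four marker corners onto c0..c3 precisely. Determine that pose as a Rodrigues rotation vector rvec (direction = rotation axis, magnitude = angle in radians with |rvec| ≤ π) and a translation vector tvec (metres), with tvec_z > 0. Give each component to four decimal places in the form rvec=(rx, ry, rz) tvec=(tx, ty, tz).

Intrinsics K: fx=702.4, fy=620.8, cx=305.8, cy=246.0
Marker side s = 0.224 m; corners in marker frame (Z=0):
  M0 = (-0.1120, +0.1120, 0)
  M1 = (+0.1120, +0.1120, 0)
  M2 = (+0.1120, -0.1120, 0)
  M3 = (-0.1120, -0.1120, 0)
Detected image corners:
  c0 = (220.341977, 225.926507) px
  c1 = (334.143032, 227.796969) px
  c2 = (342.635457, 106.973712) px
  c3 = (229.196086, 115.454460) px
Planar DLT: solve 8×8 A·h = b for H (H[2,2]=1):
  H  [+394.35438 -51.37407 +279.05032]
  H  [-82.63211 +507.67202 +168.82190]
  H  [-0.40086 -0.04481 +1.00000]
B = K⁻¹H; ‖b₁‖=0.838446, ‖b₂‖=0.838445; λ = 2/(‖b₁‖+‖b₂‖) = 1.192683, sign → tz>0 ⇒ λ=+1.192683
r₁ = λ·B[:,0] = (+0.87777,+0.03070,-0.47810); r₂ = λ·B[:,1] = (-0.06397,+0.99652,-0.05345)
r₃ = r₁×r₂ = (+0.47480,+0.07749,+0.87668); SVD([r₁ r₂ r₃]) → R = UVᵀ:
  R  [+0.87777 -0.06397 +0.47480]
  R  [+0.03070 +0.99652 +0.07749]
  R  [-0.47810 -0.05345 +0.87668]
t = (-0.04542, -0.14827, +1.19268) m
tr R = 2.750964; θ = arccos((tr R − 1)/2) = 0.504364 rad = 28.898°
axis k = ((R−Rᵀ)₃₂, (R−Rᵀ)₁₃, (R−Rᵀ)₂₁) / (2 sinθ) = (-0.135479, +0.985927, +0.097948)
rvec = θ·k = (-0.068331, +0.497267, +0.049401)

rvec=(-0.0683, 0.4973, 0.0494) tvec=(-0.0454, -0.1483, 1.1927)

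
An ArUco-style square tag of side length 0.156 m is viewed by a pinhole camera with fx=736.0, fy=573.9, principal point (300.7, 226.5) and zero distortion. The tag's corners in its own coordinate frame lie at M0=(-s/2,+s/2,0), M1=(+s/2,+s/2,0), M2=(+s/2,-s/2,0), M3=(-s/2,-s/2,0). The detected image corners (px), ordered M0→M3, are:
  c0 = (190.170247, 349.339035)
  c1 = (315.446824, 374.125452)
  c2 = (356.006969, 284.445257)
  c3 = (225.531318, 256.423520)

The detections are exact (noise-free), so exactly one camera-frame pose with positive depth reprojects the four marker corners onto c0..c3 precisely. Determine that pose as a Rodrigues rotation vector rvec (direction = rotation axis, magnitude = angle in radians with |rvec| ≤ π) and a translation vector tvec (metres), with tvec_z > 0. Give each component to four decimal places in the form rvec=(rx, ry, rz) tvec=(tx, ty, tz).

rvec=(0.2801, -0.0824, 0.2922) tvec=(-0.0336, 0.1363, 0.8617)

Intrinsics K: fx=736.0, fy=573.9, cx=300.7, cy=226.5
Marker side s = 0.156 m; corners in marker frame (Z=0):
  M0 = (-0.0780, +0.0780, 0)
  M1 = (+0.0780, +0.0780, 0)
  M2 = (+0.0780, -0.0780, 0)
  M3 = (-0.0780, -0.0780, 0)
Detected image corners:
  c0 = (190.170247, 349.339035) px
  c1 = (315.446824, 374.125452) px
  c2 = (356.006969, 284.445257) px
  c3 = (225.531318, 256.423520) px
Planar DLT: solve 8×8 A·h = b for H (H[2,2]=1):
  H  [+857.31801 -161.40652 +272.03870]
  H  [+213.19626 +680.62417 +317.30299]
  H  [+0.13979 +0.30212 +1.00000]
B = K⁻¹H; ‖b₁‖=1.160452, ‖b₂‖=1.160452; λ = 2/(‖b₁‖+‖b₂‖) = 0.861733, sign → tz>0 ⇒ λ=+0.861733
r₁ = λ·B[:,0] = (+0.95456,+0.27258,+0.12046); r₂ = λ·B[:,1] = (-0.29535,+0.91923,+0.26035)
r₃ = r₁×r₂ = (-0.03976,-0.28409,+0.95797); SVD([r₁ r₂ r₃]) → R = UVᵀ:
  R  [+0.95456 -0.29535 -0.03976]
  R  [+0.27258 +0.91923 -0.28409]
  R  [+0.12046 +0.26035 +0.95797]
t = (-0.03356, +0.13634, +0.86173) m
tr R = 2.831768; θ = arccos((tr R − 1)/2) = 0.413092 rad = 23.668°
axis k = ((R−Rᵀ)₃₂, (R−Rᵀ)₁₃, (R−Rᵀ)₂₁) / (2 sinθ) = (+0.678101, -0.199556, +0.707359)
rvec = θ·k = (+0.280118, -0.082435, +0.292204)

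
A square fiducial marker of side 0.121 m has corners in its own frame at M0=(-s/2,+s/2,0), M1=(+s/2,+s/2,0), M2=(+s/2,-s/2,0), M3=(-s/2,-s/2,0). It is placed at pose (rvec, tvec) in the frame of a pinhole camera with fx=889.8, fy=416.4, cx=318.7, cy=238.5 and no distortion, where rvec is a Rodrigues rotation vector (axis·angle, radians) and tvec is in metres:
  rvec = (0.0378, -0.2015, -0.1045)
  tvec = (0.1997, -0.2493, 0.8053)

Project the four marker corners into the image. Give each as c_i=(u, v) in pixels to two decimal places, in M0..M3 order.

Intrinsics K: fx=889.8, fy=416.4, cx=318.7, cy=238.5
Marker side s = 0.121 m; corners in marker frame (Z=0):
  M0 = (-0.0605, +0.0605, 0)
  M1 = (+0.0605, +0.0605, 0)
  M2 = (+0.0605, -0.0605, 0)
  M3 = (-0.0605, -0.0605, 0)
rvec = (0.0378, -0.2015, -0.1045), |rvec| = θ = 0.23011 rad = 13.184°
Rodrigues: sinθ=0.22809, 1−cosθ=0.02636; R = I + sinθ·[k]× + (1−cosθ)·[k]×²:
    [+0.97435 +0.09979 -0.20169]
    [-0.10737 +0.99385 -0.02699]
    [+0.19776 +0.04795 +0.97908]
t = (0.1997, -0.2493, 0.8053) m
M0: Pc = R·M0+t = (+0.14679, -0.18268, +0.79624); u = 889.8·(+0.14679)/0.79624 + 318.7 = 482.7377, v = 416.4·(-0.18268)/0.79624 + 238.5 = 142.9678
M1: Pc = R·M1+t = (+0.26469, -0.19567, +0.82017); u = 889.8·(+0.26469)/0.82017 + 318.7 = 605.8581, v = 416.4·(-0.19567)/0.82017 + 238.5 = 139.1589
M2: Pc = R·M2+t = (+0.25261, -0.31592, +0.81436); u = 889.8·(+0.25261)/0.81436 + 318.7 = 594.7111, v = 416.4·(-0.31592)/0.81436 + 238.5 = 76.9618
M3: Pc = R·M3+t = (+0.13471, -0.30293, +0.79043); u = 889.8·(+0.13471)/0.79043 + 318.7 = 470.3494, v = 416.4·(-0.30293)/0.79043 + 238.5 = 78.9157

c0=(482.74, 142.97) c1=(605.86, 139.16) c2=(594.71, 76.96) c3=(470.35, 78.92)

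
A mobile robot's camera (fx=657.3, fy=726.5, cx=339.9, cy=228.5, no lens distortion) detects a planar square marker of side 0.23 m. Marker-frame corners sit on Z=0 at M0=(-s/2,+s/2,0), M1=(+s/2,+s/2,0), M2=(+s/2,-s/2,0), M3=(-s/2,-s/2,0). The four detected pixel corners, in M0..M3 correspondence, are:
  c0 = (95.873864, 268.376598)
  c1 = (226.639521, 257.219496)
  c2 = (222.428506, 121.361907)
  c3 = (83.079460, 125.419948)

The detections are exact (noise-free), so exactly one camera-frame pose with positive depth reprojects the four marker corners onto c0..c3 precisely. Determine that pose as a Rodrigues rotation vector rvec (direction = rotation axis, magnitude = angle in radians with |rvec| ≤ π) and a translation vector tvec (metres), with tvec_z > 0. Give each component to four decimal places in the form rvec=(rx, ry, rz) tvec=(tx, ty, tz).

Intrinsics K: fx=657.3, fy=726.5, cx=339.9, cy=228.5
Marker side s = 0.23 m; corners in marker frame (Z=0):
  M0 = (-0.1150, +0.1150, 0)
  M1 = (+0.1150, +0.1150, 0)
  M2 = (+0.1150, -0.1150, 0)
  M3 = (-0.1150, -0.1150, 0)
Detected image corners:
  c0 = (95.873864, 268.376598) px
  c1 = (226.639521, 257.219496) px
  c2 = (222.428506, 121.361907) px
  c3 = (83.079460, 125.419948) px
Planar DLT: solve 8×8 A·h = b for H (H[2,2]=1):
  H  [+623.64696 +77.51682 +158.96338]
  H  [+11.96702 +656.19058 +195.08742]
  H  [+0.23567 +0.26148 +1.00000]
B = K⁻¹H; ‖b₁‖=0.861789, ‖b₂‖=0.861789; λ = 2/(‖b₁‖+‖b₂‖) = 1.160377, sign → tz>0 ⇒ λ=+1.160377
r₁ = λ·B[:,0] = (+0.95955,-0.06690,+0.27347); r₂ = λ·B[:,1] = (-0.02006,+0.95265,+0.30342)
r₃ = r₁×r₂ = (-0.28082,-0.29663,+0.91277); SVD([r₁ r₂ r₃]) → R = UVᵀ:
  R  [+0.95955 -0.02006 -0.28082]
  R  [-0.06690 +0.95265 -0.29663]
  R  [+0.27347 +0.30342 +0.91277]
t = (-0.31942, -0.05337, +1.16038) m
tr R = 2.824968; θ = arccos((tr R − 1)/2) = 0.421482 rad = 24.149°
axis k = ((R−Rᵀ)₃₂, (R−Rᵀ)₁₃, (R−Rᵀ)₂₁) / (2 sinθ) = (+0.733355, -0.677431, -0.057248)
rvec = θ·k = (+0.309096, -0.285525, -0.024129)

rvec=(0.3091, -0.2855, -0.0241) tvec=(-0.3194, -0.0534, 1.1604)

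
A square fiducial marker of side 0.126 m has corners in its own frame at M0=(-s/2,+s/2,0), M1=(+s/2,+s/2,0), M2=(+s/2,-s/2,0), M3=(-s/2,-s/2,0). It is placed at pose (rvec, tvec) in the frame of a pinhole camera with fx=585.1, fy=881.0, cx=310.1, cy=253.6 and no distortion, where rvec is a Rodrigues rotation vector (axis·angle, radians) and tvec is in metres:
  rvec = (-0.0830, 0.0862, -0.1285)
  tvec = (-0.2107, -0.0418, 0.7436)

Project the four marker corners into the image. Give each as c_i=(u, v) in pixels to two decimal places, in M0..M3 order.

c0=(101.36, 287.68) c1=(197.85, 268.25) c2=(187.21, 120.58) c3=(92.28, 141.71)

Intrinsics K: fx=585.1, fy=881.0, cx=310.1, cy=253.6
Marker side s = 0.126 m; corners in marker frame (Z=0):
  M0 = (-0.0630, +0.0630, 0)
  M1 = (+0.0630, +0.0630, 0)
  M2 = (+0.0630, -0.0630, 0)
  M3 = (-0.0630, -0.0630, 0)
rvec = (-0.0830, 0.0862, -0.1285), |rvec| = θ = 0.17559 rad = 10.061°
Rodrigues: sinθ=0.17469, 1−cosθ=0.01538; R = I + sinθ·[k]× + (1−cosθ)·[k]×²:
    [+0.98806 +0.12427 +0.09108]
    [-0.13141 +0.98833 +0.07705]
    [-0.08044 -0.08810 +0.99286]
t = (-0.2107, -0.0418, 0.7436) m
M0: Pc = R·M0+t = (-0.26512, +0.02874, +0.74312); u = 585.1·(-0.26512)/0.74312 + 310.1 = 101.3566, v = 881.0·(+0.02874)/0.74312 + 253.6 = 287.6768
M1: Pc = R·M1+t = (-0.14062, +0.01219, +0.73298); u = 585.1·(-0.14062)/0.73298 + 310.1 = 197.8482, v = 881.0·(+0.01219)/0.73298 + 253.6 = 268.2468
M2: Pc = R·M2+t = (-0.15628, -0.11234, +0.74408); u = 585.1·(-0.15628)/0.74408 + 310.1 = 187.2101, v = 881.0·(-0.11234)/0.74408 + 253.6 = 120.5843
M3: Pc = R·M3+t = (-0.28078, -0.09579, +0.75422); u = 585.1·(-0.28078)/0.75422 + 310.1 = 92.2815, v = 881.0·(-0.09579)/0.75422 + 253.6 = 141.7126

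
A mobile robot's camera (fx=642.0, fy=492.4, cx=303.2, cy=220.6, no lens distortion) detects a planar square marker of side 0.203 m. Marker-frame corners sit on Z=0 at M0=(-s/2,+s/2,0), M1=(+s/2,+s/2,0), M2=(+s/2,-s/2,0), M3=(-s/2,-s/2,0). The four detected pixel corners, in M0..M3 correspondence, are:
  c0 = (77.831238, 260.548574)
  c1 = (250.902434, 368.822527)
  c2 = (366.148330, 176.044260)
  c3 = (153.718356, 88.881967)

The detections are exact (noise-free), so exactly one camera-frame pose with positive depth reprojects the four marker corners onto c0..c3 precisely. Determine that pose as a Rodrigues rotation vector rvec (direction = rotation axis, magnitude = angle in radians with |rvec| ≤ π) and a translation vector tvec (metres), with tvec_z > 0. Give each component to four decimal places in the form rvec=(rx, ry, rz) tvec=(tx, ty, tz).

rvec=(0.1772, 0.5060, 0.4693) tvec=(-0.0772, 0.0038, 0.4840)

Intrinsics K: fx=642.0, fy=492.4, cx=303.2, cy=220.6
Marker side s = 0.203 m; corners in marker frame (Z=0):
  M0 = (-0.1015, +0.1015, 0)
  M1 = (+0.1015, +0.1015, 0)
  M2 = (+0.1015, -0.1015, 0)
  M3 = (-0.1015, -0.1015, 0)
Detected image corners:
  c0 = (77.831238, 260.548574) px
  c1 = (250.902434, 368.822527) px
  c2 = (366.148330, 176.044260) px
  c3 = (153.718356, 88.881967) px
Planar DLT: solve 8×8 A·h = b for H (H[2,2]=1):
  H  [+757.84181 -340.98643 +200.80174]
  H  [+288.31630 +1020.69852 +224.50653]
  H  [-0.87697 +0.57108 +1.00000]
B = K⁻¹H; ‖b₁‖=2.066196, ‖b₂‖=2.066196; λ = 2/(‖b₁‖+‖b₂‖) = 0.483981, sign → tz>0 ⇒ λ=+0.483981
r₁ = λ·B[:,0] = (+0.77176,+0.47354,-0.42444); r₂ = λ·B[:,1] = (-0.38759,+0.87942,+0.27639)
r₃ = r₁×r₂ = (+0.50414,-0.04880,+0.86224); SVD([r₁ r₂ r₃]) → R = UVᵀ:
  R  [+0.77176 -0.38759 +0.50414]
  R  [+0.47354 +0.87942 -0.04880]
  R  [-0.42444 +0.27639 +0.86224]
t = (-0.07719, +0.00384, +0.48398) m
tr R = 2.513422; θ = arccos((tr R − 1)/2) = 0.712529 rad = 40.825°
axis k = ((R−Rᵀ)₃₂, (R−Rᵀ)₁₃, (R−Rᵀ)₂₁) / (2 sinθ) = (+0.248716, +0.710194, +0.658608)
rvec = θ·k = (+0.177217, +0.506034, +0.469278)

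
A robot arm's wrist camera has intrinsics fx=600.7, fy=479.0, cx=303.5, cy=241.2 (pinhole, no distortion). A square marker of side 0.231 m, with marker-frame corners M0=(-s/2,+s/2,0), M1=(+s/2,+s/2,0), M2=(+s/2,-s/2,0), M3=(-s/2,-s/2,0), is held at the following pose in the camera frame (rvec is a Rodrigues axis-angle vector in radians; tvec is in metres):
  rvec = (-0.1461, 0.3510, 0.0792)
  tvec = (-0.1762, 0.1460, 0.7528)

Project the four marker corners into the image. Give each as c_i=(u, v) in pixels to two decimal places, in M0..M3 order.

c0=(74.87, 397.52) c1=(234.69, 423.75) c2=(257.06, 266.27) c3=(100.90, 256.66)

Intrinsics K: fx=600.7, fy=479.0, cx=303.5, cy=241.2
Marker side s = 0.231 m; corners in marker frame (Z=0):
  M0 = (-0.1155, +0.1155, 0)
  M1 = (+0.1155, +0.1155, 0)
  M2 = (+0.1155, -0.1155, 0)
  M3 = (-0.1155, -0.1155, 0)
rvec = (-0.1461, 0.3510, 0.0792), |rvec| = θ = 0.38835 rad = 22.251°
Rodrigues: sinθ=0.37867, 1−cosθ=0.07447; R = I + sinθ·[k]× + (1−cosθ)·[k]×²:
    [+0.93607 -0.10254 +0.33653]
    [+0.05190 +0.98636 +0.15618]
    [-0.34796 -0.12873 +0.92863]
t = (-0.1762, 0.1460, 0.7528) m
M0: Pc = R·M0+t = (-0.29616, +0.25393, +0.77812); u = 600.7·(-0.29616)/0.77812 + 303.5 = 74.8678, v = 479.0·(+0.25393)/0.77812 + 241.2 = 397.5157
M1: Pc = R·M1+t = (-0.07993, +0.26592, +0.69774); u = 600.7·(-0.07993)/0.69774 + 303.5 = 234.6890, v = 479.0·(+0.26592)/0.69774 + 241.2 = 423.7539
M2: Pc = R·M2+t = (-0.05624, +0.03807, +0.72748); u = 600.7·(-0.05624)/0.72748 + 303.5 = 257.0613, v = 479.0·(+0.03807)/0.72748 + 241.2 = 266.2667
M3: Pc = R·M3+t = (-0.27247, +0.02608, +0.80786); u = 600.7·(-0.27247)/0.80786 + 303.5 = 100.8970, v = 479.0·(+0.02608)/0.80786 + 241.2 = 256.6636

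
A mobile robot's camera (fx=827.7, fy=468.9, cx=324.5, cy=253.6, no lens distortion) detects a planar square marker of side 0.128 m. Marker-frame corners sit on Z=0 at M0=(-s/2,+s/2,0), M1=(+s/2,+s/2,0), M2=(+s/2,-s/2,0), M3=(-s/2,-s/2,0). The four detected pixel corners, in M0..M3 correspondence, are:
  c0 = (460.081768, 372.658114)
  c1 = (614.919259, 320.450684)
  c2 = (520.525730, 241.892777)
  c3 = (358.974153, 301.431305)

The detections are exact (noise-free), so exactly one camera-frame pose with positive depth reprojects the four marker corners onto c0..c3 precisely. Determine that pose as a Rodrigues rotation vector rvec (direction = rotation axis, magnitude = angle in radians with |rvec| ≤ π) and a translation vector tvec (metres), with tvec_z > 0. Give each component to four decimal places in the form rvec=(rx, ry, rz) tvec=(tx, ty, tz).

Intrinsics K: fx=827.7, fy=468.9, cx=324.5, cy=253.6
Marker side s = 0.128 m; corners in marker frame (Z=0):
  M0 = (-0.0640, +0.0640, 0)
  M1 = (+0.0640, +0.0640, 0)
  M2 = (+0.0640, -0.0640, 0)
  M3 = (-0.0640, -0.0640, 0)
Detected image corners:
  c0 = (460.081768, 372.658114) px
  c1 = (614.919259, 320.450684) px
  c2 = (520.525730, 241.892777) px
  c3 = (358.974153, 301.431305) px
Planar DLT: solve 8×8 A·h = b for H (H[2,2]=1):
  H  [+1061.93361 +1033.21018 +488.55420]
  H  [-544.96369 +754.58073 +311.06045]
  H  [-0.35413 +0.55040 +1.00000]
B = K⁻¹H; ‖b₁‖=1.757626, ‖b₂‖=1.757626; λ = 2/(‖b₁‖+‖b₂‖) = 0.568949, sign → tz>0 ⇒ λ=+0.568949
r₁ = λ·B[:,0] = (+0.80895,-0.55227,-0.20148); r₂ = λ·B[:,1] = (+0.58744,+0.74622,+0.31315)
r₃ = r₁×r₂ = (-0.02259,-0.37168,+0.92809); SVD([r₁ r₂ r₃]) → R = UVᵀ:
  R  [+0.80895 +0.58744 -0.02259]
  R  [-0.55227 +0.74622 -0.37168]
  R  [-0.20148 +0.31315 +0.92809]
t = (+0.11277, +0.06972, +0.56895) m
tr R = 2.483257; θ = arccos((tr R − 1)/2) = 0.735302 rad = 42.130°
axis k = ((R−Rᵀ)₃₂, (R−Rᵀ)₁₃, (R−Rᵀ)₂₁) / (2 sinθ) = (+0.510451, +0.133338, -0.849506)
rvec = θ·k = (+0.375335, +0.098044, -0.624644)

rvec=(0.3753, 0.0980, -0.6246) tvec=(0.1128, 0.0697, 0.5689)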